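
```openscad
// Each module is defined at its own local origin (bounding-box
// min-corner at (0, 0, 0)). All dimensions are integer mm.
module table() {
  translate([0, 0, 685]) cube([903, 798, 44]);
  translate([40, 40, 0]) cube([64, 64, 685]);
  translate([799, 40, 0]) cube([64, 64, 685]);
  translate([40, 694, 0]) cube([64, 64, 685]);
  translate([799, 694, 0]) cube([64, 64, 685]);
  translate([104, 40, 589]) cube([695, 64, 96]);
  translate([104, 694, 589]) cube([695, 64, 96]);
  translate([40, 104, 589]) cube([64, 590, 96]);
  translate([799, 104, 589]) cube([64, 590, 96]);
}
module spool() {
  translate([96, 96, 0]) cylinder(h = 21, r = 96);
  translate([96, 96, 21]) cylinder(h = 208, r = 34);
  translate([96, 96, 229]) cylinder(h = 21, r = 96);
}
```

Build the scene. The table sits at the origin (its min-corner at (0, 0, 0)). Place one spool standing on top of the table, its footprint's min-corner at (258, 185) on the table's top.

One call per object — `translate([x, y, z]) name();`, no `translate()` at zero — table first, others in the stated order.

table();
translate([258, 185, 729]) spool();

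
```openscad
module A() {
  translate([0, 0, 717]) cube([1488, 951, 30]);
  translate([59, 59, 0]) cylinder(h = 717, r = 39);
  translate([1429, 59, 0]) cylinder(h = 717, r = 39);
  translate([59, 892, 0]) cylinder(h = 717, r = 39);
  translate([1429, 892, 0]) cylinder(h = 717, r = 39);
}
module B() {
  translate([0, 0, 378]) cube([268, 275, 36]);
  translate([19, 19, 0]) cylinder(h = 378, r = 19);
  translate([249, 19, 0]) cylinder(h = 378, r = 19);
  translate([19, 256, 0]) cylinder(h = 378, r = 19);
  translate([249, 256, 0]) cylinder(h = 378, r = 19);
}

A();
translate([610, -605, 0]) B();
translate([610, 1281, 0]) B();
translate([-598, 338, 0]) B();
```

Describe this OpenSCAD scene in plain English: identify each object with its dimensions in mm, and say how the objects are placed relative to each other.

A is a table: top 1488 mm (x) × 951 mm (y), 30 mm thick, upper face at z = 747 mm, on four round legs of 78 mm diameter, each leg's bounding box inset 20 mm from the nearest pair of top edges, running from z = 0 to the bottom of the top.

B is a four-legged stool. The seat is 268×275 mm, 36 mm thick, top at z = 414 mm. It stands on four round legs, each 38 mm in diameter, from z = 0 to the seat underside, each leg's axis is inset half a diameter from the nearest pair of seat edges (so the leg's bounding box is flush with the corner).

Three stools sit around the table at the −y, +y, −x sides.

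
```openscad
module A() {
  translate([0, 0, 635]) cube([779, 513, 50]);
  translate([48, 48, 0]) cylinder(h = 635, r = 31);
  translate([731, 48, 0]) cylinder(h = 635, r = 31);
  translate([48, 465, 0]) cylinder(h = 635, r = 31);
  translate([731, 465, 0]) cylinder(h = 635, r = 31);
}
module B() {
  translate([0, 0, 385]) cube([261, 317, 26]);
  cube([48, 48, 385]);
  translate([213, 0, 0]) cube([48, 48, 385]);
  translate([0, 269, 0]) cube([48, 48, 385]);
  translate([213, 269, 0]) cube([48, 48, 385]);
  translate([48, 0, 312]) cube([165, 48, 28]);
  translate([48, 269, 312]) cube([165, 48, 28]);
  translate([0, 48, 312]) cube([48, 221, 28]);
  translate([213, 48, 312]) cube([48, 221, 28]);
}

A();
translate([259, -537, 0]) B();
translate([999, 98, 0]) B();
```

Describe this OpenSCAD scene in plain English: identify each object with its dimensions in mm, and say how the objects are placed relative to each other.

A is a table: top 779 mm (x) × 513 mm (y), 50 mm thick, upper face at z = 685 mm, on four round legs of 62 mm diameter, each leg's bounding box inset 17 mm from the nearest pair of top edges, running from z = 0 to the bottom of the top.

B is a four-legged stool. The seat is 261×317 mm, 26 mm thick, top at z = 411 mm. It stands on four square legs, each 48×48 mm in cross-section, from z = 0 to the seat underside, each flush with a corner of the seat. Four stretchers, 48 mm wide and 28 mm tall, connect adjacent legs with their undersides at z = 312 mm, each running between the inner faces of the legs it joins and aligned with the legs' outer faces on the other axis.

Two stools sit around the table at the −y, +x sides.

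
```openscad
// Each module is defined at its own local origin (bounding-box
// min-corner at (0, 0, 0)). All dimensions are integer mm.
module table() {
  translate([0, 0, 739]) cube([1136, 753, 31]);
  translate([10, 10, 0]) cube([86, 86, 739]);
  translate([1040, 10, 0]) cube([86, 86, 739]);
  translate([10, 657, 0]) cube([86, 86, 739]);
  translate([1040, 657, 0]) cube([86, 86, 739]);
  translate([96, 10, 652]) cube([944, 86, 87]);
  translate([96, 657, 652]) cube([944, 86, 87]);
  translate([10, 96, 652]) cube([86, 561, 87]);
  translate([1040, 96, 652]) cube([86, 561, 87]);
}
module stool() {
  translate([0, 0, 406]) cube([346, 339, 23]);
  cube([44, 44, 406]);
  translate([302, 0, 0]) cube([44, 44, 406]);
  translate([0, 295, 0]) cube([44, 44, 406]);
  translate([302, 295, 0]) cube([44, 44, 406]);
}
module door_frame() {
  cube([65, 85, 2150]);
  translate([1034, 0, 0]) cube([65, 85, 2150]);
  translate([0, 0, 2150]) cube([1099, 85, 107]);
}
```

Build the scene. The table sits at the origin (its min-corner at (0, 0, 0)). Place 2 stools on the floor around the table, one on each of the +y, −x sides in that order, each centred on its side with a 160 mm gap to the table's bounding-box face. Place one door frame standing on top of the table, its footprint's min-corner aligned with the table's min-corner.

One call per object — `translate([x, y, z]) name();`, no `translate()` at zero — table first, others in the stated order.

table();
translate([395, 913, 0]) stool();
translate([-506, 207, 0]) stool();
translate([0, 0, 770]) door_frame();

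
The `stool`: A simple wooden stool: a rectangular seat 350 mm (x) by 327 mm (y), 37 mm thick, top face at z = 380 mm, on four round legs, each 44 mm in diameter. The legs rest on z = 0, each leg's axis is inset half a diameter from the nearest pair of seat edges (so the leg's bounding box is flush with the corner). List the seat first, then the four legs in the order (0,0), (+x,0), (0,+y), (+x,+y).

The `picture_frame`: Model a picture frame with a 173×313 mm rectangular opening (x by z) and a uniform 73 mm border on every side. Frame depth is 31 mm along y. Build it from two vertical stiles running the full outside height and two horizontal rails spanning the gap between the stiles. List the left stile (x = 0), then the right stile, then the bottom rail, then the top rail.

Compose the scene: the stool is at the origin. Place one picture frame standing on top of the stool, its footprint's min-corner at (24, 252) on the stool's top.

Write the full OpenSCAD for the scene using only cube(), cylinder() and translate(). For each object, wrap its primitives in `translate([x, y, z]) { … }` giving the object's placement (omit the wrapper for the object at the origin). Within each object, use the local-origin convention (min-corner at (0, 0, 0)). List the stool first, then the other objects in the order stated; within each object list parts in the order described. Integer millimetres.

translate([0, 0, 343]) cube([350, 327, 37]);
translate([22, 22, 0]) cylinder(h = 343, r = 22);
translate([328, 22, 0]) cylinder(h = 343, r = 22);
translate([22, 305, 0]) cylinder(h = 343, r = 22);
translate([328, 305, 0]) cylinder(h = 343, r = 22);
translate([24, 252, 380]) {
  cube([73, 31, 459]);
  translate([246, 0, 0]) cube([73, 31, 459]);
  translate([73, 0, 0]) cube([173, 31, 73]);
  translate([73, 0, 386]) cube([173, 31, 73]);
}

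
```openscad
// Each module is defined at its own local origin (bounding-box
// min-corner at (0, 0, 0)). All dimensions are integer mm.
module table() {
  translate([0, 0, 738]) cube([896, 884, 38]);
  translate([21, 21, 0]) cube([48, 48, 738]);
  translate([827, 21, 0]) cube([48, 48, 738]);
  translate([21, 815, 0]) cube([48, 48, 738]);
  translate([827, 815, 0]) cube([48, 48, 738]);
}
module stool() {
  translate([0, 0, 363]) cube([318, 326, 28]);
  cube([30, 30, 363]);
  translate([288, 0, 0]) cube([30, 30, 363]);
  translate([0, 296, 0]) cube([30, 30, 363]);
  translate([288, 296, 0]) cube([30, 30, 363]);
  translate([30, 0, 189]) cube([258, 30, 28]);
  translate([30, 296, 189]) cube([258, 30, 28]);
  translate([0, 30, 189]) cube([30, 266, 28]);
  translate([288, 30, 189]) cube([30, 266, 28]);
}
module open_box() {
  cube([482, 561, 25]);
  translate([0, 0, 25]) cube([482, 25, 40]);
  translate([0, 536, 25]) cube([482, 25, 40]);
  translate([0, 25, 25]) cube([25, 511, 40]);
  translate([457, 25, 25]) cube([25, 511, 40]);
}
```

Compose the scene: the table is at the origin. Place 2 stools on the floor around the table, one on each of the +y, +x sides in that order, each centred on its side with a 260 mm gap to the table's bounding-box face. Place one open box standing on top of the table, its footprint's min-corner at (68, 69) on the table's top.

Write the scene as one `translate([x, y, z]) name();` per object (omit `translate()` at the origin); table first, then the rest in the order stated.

table();
translate([289, 1144, 0]) stool();
translate([1156, 279, 0]) stool();
translate([68, 69, 776]) open_box();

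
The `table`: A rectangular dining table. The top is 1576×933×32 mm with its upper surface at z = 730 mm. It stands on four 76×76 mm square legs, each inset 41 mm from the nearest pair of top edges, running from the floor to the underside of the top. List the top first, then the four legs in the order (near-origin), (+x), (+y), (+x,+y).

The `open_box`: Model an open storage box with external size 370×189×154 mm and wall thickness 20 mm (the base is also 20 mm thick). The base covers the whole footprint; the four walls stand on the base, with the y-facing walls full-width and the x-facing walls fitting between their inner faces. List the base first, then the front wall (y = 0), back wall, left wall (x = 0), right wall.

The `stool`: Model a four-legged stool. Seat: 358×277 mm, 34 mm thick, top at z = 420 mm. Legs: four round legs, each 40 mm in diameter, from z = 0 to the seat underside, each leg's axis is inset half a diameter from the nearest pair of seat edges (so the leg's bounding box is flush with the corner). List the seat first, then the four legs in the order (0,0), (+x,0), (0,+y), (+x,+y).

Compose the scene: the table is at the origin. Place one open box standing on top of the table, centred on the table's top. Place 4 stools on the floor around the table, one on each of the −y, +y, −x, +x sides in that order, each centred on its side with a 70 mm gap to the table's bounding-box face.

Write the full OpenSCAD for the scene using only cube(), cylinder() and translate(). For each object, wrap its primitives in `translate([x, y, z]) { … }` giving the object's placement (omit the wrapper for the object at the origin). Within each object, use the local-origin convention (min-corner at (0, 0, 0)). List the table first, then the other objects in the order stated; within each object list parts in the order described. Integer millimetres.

translate([0, 0, 698]) cube([1576, 933, 32]);
translate([41, 41, 0]) cube([76, 76, 698]);
translate([1459, 41, 0]) cube([76, 76, 698]);
translate([41, 816, 0]) cube([76, 76, 698]);
translate([1459, 816, 0]) cube([76, 76, 698]);
translate([603, 372, 730]) {
  cube([370, 189, 20]);
  translate([0, 0, 20]) cube([370, 20, 134]);
  translate([0, 169, 20]) cube([370, 20, 134]);
  translate([0, 20, 20]) cube([20, 149, 134]);
  translate([350, 20, 20]) cube([20, 149, 134]);
}
translate([609, -347, 0]) {
  translate([0, 0, 386]) cube([358, 277, 34]);
  translate([20, 20, 0]) cylinder(h = 386, r = 20);
  translate([338, 20, 0]) cylinder(h = 386, r = 20);
  translate([20, 257, 0]) cylinder(h = 386, r = 20);
  translate([338, 257, 0]) cylinder(h = 386, r = 20);
}
translate([609, 1003, 0]) {
  translate([0, 0, 386]) cube([358, 277, 34]);
  translate([20, 20, 0]) cylinder(h = 386, r = 20);
  translate([338, 20, 0]) cylinder(h = 386, r = 20);
  translate([20, 257, 0]) cylinder(h = 386, r = 20);
  translate([338, 257, 0]) cylinder(h = 386, r = 20);
}
translate([-428, 328, 0]) {
  translate([0, 0, 386]) cube([358, 277, 34]);
  translate([20, 20, 0]) cylinder(h = 386, r = 20);
  translate([338, 20, 0]) cylinder(h = 386, r = 20);
  translate([20, 257, 0]) cylinder(h = 386, r = 20);
  translate([338, 257, 0]) cylinder(h = 386, r = 20);
}
translate([1646, 328, 0]) {
  translate([0, 0, 386]) cube([358, 277, 34]);
  translate([20, 20, 0]) cylinder(h = 386, r = 20);
  translate([338, 20, 0]) cylinder(h = 386, r = 20);
  translate([20, 257, 0]) cylinder(h = 386, r = 20);
  translate([338, 257, 0]) cylinder(h = 386, r = 20);
}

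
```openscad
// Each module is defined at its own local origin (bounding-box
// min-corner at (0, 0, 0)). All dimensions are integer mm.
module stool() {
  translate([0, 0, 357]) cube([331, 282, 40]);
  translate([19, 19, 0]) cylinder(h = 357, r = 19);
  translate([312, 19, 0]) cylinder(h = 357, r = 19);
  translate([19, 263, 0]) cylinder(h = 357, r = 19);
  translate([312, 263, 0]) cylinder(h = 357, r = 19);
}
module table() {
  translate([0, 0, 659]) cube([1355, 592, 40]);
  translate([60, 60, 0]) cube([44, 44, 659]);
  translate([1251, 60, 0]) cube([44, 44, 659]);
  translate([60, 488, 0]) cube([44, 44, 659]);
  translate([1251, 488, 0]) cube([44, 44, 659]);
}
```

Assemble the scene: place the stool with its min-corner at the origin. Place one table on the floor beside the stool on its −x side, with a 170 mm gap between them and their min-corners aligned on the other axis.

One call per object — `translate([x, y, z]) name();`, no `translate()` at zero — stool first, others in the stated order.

stool();
translate([-1525, 0, 0]) table();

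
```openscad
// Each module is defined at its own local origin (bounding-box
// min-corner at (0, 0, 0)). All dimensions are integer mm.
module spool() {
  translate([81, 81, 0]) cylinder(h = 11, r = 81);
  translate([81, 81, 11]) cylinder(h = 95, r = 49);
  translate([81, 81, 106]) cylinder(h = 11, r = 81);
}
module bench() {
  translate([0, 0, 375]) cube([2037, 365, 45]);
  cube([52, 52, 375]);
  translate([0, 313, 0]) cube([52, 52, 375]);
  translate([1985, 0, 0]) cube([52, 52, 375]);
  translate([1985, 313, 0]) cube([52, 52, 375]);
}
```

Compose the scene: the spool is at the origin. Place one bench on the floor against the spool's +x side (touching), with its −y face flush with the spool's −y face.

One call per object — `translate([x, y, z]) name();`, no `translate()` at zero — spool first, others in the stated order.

spool();
translate([162, 0, 0]) bench();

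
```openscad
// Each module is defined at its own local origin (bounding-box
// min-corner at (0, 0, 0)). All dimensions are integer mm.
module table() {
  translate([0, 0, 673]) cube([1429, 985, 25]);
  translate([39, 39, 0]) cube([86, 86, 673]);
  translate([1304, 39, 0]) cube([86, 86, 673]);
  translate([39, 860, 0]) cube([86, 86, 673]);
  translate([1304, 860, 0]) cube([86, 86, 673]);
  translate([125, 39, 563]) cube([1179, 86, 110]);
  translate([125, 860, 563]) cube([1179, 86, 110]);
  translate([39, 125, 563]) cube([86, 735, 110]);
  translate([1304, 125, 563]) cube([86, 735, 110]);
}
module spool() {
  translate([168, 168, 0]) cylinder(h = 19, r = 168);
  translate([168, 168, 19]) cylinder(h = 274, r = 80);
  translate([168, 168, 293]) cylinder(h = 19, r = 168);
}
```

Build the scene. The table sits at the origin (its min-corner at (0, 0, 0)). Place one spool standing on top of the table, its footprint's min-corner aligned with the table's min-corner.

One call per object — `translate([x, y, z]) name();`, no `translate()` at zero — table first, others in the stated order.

table();
translate([0, 0, 698]) spool();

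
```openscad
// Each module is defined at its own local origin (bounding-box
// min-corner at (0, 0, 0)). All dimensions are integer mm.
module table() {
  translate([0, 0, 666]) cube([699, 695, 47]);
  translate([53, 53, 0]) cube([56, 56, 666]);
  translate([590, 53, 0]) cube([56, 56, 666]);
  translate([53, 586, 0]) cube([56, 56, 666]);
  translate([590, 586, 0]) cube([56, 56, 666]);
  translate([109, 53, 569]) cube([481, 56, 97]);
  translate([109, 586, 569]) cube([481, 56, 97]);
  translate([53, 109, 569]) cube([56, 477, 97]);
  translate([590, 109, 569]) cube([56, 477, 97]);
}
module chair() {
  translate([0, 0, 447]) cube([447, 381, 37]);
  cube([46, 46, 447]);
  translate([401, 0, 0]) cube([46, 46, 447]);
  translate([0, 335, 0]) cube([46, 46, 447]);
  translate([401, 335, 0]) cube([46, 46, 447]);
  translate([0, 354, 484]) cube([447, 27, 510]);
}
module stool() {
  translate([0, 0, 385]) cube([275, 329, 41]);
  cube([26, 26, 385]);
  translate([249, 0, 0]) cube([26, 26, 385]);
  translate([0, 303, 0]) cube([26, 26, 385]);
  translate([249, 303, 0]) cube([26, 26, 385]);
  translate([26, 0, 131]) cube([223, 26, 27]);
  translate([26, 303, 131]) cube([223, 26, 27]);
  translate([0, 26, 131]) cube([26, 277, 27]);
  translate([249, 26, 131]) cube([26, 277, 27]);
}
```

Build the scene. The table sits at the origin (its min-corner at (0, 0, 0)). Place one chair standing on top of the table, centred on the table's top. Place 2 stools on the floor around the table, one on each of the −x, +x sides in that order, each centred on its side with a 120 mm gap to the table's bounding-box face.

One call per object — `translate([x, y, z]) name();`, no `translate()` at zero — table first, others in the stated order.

table();
translate([126, 157, 713]) chair();
translate([-395, 183, 0]) stool();
translate([819, 183, 0]) stool();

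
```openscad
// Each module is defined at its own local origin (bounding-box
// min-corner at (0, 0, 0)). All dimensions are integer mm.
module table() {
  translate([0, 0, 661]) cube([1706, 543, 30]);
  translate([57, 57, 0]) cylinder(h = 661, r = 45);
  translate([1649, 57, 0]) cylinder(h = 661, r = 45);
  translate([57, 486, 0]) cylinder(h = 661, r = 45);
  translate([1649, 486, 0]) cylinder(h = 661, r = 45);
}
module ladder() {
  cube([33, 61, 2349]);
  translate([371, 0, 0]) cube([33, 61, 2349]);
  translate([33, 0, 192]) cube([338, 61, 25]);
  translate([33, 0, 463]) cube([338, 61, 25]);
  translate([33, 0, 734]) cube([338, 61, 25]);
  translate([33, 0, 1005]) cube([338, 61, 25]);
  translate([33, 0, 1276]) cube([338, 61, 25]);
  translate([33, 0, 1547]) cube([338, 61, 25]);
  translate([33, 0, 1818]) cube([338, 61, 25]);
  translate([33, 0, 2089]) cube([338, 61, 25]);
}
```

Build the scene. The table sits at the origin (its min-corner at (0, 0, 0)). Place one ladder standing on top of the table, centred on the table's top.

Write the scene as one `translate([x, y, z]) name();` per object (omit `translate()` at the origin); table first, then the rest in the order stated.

table();
translate([651, 241, 691]) ladder();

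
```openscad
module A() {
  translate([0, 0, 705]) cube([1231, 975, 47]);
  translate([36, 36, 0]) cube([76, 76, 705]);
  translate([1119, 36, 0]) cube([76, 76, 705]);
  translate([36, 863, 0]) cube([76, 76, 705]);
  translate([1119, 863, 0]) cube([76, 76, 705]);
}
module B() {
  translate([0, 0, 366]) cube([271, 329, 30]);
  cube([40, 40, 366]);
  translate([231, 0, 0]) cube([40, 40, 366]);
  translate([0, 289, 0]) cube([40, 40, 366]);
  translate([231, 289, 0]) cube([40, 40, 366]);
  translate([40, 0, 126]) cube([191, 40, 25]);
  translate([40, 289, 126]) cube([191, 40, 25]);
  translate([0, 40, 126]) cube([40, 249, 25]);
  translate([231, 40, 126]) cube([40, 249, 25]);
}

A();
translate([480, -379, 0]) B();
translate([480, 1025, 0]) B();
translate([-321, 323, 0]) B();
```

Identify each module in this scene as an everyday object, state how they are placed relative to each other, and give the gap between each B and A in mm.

A is a table. B is a stool. Three stools sit around the table at the −y, +y, −x sides. The gap between each stool and the table is 50 mm.

Each stool's nearest face is 50 mm from the table's bounding box.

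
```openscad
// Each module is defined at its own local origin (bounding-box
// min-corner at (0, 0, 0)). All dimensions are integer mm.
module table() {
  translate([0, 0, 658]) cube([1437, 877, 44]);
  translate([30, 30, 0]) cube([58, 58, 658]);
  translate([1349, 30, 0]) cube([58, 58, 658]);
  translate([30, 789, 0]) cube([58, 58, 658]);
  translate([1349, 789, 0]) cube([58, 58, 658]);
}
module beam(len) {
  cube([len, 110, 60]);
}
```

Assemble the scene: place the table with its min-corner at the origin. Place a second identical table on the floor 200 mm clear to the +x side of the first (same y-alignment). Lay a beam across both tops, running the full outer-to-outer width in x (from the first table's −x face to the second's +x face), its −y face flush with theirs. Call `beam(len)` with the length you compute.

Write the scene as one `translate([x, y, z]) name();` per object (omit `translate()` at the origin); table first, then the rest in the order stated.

table();
translate([1637, 0, 0]) table();
translate([0, 0, 702]) beam(3074);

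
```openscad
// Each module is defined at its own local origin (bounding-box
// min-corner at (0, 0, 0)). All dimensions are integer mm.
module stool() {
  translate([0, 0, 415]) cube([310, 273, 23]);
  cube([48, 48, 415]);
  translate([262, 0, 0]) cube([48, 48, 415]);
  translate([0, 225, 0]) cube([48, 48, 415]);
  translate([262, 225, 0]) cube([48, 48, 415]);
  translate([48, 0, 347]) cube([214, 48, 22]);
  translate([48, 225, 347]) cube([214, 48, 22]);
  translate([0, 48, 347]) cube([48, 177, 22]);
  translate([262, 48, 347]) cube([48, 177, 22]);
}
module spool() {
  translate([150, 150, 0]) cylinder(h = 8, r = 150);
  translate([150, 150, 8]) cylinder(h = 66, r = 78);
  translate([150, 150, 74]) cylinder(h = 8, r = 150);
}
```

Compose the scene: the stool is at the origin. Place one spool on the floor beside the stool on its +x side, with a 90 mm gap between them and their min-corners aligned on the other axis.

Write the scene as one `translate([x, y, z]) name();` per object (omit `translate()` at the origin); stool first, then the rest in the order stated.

stool();
translate([400, 0, 0]) spool();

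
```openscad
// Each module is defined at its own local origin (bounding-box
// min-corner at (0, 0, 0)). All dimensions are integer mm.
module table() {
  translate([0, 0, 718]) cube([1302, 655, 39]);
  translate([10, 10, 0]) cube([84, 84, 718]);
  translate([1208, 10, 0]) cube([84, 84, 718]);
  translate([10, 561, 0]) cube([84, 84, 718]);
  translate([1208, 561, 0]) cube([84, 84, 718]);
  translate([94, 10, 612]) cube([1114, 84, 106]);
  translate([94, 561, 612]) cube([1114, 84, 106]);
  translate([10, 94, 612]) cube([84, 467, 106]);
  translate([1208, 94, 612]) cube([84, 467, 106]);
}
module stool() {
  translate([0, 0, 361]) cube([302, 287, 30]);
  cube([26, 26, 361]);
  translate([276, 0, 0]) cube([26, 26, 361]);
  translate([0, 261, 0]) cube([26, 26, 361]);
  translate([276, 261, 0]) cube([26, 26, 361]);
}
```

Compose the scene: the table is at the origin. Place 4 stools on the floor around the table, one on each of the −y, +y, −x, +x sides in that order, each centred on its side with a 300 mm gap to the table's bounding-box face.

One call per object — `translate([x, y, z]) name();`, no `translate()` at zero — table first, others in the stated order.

table();
translate([500, -587, 0]) stool();
translate([500, 955, 0]) stool();
translate([-602, 184, 0]) stool();
translate([1602, 184, 0]) stool();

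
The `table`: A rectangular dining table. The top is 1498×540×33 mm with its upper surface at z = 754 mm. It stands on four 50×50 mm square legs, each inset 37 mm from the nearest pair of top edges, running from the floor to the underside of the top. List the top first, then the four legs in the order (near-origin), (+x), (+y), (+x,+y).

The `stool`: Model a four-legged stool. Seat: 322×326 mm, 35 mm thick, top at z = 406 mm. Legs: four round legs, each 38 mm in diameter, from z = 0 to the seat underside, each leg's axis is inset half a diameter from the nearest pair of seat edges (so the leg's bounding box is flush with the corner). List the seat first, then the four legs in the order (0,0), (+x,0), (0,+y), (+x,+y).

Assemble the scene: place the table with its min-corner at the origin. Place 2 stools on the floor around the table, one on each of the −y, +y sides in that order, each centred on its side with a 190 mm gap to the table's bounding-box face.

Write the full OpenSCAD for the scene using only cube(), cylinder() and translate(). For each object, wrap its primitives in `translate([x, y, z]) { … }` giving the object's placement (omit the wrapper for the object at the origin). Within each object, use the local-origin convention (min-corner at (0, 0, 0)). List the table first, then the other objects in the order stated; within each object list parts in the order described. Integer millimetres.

translate([0, 0, 721]) cube([1498, 540, 33]);
translate([37, 37, 0]) cube([50, 50, 721]);
translate([1411, 37, 0]) cube([50, 50, 721]);
translate([37, 453, 0]) cube([50, 50, 721]);
translate([1411, 453, 0]) cube([50, 50, 721]);
translate([588, -516, 0]) {
  translate([0, 0, 371]) cube([322, 326, 35]);
  translate([19, 19, 0]) cylinder(h = 371, r = 19);
  translate([303, 19, 0]) cylinder(h = 371, r = 19);
  translate([19, 307, 0]) cylinder(h = 371, r = 19);
  translate([303, 307, 0]) cylinder(h = 371, r = 19);
}
translate([588, 730, 0]) {
  translate([0, 0, 371]) cube([322, 326, 35]);
  translate([19, 19, 0]) cylinder(h = 371, r = 19);
  translate([303, 19, 0]) cylinder(h = 371, r = 19);
  translate([19, 307, 0]) cylinder(h = 371, r = 19);
  translate([303, 307, 0]) cylinder(h = 371, r = 19);
}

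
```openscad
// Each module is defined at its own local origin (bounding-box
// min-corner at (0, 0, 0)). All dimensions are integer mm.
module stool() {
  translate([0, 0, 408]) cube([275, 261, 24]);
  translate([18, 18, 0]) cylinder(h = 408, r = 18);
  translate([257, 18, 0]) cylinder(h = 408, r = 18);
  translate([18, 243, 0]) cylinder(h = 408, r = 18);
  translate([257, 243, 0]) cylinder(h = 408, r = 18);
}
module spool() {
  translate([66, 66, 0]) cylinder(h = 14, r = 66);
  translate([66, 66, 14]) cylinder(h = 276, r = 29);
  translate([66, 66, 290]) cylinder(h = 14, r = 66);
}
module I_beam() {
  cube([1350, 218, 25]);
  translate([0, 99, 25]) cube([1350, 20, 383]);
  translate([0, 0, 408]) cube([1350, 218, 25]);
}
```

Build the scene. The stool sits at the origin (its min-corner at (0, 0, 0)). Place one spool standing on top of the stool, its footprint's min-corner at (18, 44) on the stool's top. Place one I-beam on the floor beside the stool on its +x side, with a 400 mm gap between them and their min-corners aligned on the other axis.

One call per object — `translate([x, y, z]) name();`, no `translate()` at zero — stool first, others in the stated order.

stool();
translate([18, 44, 432]) spool();
translate([675, 0, 0]) I_beam();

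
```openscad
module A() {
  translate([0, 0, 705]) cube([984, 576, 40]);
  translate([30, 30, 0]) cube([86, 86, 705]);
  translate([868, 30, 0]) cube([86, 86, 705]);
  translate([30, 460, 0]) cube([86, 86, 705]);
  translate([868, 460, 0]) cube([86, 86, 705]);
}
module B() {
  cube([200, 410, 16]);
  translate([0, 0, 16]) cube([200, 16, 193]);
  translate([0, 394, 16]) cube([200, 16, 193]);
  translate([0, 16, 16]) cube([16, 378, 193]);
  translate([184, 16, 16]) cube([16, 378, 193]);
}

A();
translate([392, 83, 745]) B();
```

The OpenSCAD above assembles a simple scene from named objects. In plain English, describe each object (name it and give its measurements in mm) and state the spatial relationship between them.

A is a table: top 984 mm (x) × 576 mm (y), 40 mm thick, upper face at z = 745 mm, on four 86×86 mm square legs, each inset 30 mm from the nearest pair of top edges, running from z = 0 to the bottom of the top.

B is an open-topped rectangular box: outside dimensions 200×410×209 mm, with a uniform wall and base thickness of 16 mm. The base is a full 200×410 slab on the floor; four walls sit on top of the base. The front and back walls (the −y and +y sides) span the full width; the two side walls fit between them.

The open box is on top of the table, centred.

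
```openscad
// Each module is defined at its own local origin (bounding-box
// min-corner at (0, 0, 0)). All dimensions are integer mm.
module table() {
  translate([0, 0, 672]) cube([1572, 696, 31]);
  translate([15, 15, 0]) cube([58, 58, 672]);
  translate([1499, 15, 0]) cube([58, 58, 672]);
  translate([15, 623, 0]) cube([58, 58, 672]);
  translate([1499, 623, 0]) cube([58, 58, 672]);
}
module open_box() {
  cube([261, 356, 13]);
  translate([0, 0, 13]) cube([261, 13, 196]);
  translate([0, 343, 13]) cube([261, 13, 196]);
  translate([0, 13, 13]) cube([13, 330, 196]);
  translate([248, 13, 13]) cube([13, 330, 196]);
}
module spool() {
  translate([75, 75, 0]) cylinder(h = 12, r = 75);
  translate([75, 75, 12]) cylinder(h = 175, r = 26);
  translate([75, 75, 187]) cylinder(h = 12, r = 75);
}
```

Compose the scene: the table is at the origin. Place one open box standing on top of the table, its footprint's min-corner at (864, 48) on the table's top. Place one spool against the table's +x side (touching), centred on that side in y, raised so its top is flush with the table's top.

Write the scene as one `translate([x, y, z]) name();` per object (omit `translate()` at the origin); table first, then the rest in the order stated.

table();
translate([864, 48, 703]) open_box();
translate([1572, 273, 504]) spool();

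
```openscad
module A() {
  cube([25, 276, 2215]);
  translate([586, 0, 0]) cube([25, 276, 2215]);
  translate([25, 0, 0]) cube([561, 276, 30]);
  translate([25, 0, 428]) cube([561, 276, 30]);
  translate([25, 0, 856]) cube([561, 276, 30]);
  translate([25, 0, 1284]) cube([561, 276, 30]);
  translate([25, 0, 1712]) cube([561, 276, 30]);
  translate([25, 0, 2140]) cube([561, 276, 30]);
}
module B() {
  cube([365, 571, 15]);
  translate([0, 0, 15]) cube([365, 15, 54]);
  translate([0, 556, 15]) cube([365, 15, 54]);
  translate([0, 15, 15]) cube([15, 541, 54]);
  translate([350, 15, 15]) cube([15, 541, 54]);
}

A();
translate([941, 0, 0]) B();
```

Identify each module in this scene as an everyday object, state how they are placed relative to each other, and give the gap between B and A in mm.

The open box's nearest face is 330 mm from the bookshelf's +x face.

A is a bookshelf. B is an open box. The open box is on the floor beside the bookshelf on its +x side. The gap between the open box and the bookshelf is 330 mm.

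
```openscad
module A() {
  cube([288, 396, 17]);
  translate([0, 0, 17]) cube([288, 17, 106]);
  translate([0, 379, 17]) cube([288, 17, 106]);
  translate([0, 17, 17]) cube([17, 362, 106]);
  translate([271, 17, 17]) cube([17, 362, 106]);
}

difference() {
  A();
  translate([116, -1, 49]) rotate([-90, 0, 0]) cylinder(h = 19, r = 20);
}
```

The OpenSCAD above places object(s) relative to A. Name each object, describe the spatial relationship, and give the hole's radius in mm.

The subtracted cylinder has r = 20 mm.

A is an open box. The open box has a circular hole through its front wall. The hole's radius is 20 mm.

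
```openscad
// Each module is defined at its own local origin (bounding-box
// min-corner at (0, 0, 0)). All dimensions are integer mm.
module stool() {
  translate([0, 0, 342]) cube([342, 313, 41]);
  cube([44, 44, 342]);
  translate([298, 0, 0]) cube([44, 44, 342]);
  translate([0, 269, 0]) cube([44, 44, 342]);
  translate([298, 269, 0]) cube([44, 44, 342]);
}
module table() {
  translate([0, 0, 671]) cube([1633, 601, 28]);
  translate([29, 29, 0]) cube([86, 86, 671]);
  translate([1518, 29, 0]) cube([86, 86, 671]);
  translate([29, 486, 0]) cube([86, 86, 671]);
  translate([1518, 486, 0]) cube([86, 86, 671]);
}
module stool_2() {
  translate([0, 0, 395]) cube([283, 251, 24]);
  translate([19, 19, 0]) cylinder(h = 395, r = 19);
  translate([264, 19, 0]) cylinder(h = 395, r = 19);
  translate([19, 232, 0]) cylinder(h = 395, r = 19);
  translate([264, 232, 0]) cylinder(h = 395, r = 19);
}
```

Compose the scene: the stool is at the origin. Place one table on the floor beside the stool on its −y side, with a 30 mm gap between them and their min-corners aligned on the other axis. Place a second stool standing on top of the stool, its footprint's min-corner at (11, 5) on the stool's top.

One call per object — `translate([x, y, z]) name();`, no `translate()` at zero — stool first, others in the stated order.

stool();
translate([0, -631, 0]) table();
translate([11, 5, 383]) stool_2();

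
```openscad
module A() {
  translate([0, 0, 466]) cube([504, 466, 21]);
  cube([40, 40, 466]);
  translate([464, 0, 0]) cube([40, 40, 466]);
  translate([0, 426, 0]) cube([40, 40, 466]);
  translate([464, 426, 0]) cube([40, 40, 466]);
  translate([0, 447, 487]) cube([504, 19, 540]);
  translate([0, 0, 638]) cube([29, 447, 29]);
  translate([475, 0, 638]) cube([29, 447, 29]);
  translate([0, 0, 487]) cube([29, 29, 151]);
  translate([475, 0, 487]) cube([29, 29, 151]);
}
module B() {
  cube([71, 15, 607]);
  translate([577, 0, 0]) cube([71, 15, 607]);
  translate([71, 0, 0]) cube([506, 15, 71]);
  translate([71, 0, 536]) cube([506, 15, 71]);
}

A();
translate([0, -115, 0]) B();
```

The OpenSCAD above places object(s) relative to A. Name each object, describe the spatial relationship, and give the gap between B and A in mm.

The picture frame's nearest face is 100 mm from the chair's −y face.

A is a chair. B is a picture frame. The picture frame is on the floor beside the chair on its −y side. The gap between the picture frame and the chair is 100 mm.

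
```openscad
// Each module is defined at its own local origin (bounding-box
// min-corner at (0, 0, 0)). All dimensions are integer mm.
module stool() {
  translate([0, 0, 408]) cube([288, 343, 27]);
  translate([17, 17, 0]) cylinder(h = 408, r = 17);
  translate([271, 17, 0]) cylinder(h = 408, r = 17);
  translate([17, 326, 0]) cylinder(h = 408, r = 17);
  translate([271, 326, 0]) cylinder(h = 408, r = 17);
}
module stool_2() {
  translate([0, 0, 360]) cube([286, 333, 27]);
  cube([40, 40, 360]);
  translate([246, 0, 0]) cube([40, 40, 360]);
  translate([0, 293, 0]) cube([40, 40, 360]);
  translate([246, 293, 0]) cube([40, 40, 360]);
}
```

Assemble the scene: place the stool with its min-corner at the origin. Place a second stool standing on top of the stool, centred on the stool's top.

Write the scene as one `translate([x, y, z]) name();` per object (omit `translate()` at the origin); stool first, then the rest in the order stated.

stool();
translate([1, 5, 435]) stool_2();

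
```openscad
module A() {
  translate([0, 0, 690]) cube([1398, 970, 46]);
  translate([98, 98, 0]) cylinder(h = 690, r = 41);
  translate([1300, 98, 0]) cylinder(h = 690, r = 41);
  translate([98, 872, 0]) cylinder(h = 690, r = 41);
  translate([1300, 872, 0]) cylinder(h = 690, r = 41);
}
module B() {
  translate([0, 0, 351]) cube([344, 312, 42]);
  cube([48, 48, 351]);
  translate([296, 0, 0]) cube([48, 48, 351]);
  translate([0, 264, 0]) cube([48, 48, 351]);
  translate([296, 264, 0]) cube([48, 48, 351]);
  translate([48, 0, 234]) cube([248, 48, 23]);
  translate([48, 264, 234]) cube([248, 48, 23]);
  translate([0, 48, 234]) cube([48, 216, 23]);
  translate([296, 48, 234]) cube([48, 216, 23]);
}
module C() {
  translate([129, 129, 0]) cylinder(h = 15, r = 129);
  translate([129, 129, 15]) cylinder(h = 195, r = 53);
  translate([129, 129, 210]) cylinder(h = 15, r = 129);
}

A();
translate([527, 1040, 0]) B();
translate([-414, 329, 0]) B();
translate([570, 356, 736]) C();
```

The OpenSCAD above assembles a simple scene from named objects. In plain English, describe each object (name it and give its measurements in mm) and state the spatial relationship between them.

A is a rectangular dining table. The top is 1398×970×46 mm with its upper surface at z = 736 mm. It stands on four round legs of 82 mm diameter, each leg's bounding box inset 57 mm from the nearest pair of top edges, running from the floor to the underside of the top.

B is a four-legged stool. The seat is a 344×312×42 mm slab whose top surface is at z = 393 mm; four square legs, each 48×48 mm in cross-section, run from the floor (z = 0) to the underside of the seat, each flush with a corner of the seat. Four stretchers, 48 mm wide and 23 mm tall, connect adjacent legs with their undersides at z = 234 mm, each running between the inner faces of the legs it joins and aligned with the legs' outer faces on the other axis.

C is a spool: two coaxial disc flanges of radius 129 mm and thickness 15 mm, joined by a core cylinder of radius 53 mm and height 195 mm. The lower flange rests on z = 0 and the three cylinders share a vertical axis.

Two stools sit around the table at the +y, −x sides. The spool is on top of the table, centred.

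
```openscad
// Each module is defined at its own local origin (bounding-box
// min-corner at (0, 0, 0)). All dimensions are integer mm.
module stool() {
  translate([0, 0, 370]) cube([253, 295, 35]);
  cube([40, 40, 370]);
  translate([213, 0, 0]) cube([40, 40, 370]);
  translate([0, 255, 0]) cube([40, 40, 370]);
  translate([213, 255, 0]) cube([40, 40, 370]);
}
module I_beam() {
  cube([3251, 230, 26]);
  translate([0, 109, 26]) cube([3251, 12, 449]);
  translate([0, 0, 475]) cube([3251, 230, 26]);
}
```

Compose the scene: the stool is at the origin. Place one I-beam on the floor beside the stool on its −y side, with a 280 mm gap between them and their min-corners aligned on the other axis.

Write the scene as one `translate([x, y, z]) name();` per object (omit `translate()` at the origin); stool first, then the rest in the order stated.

stool();
translate([0, -510, 0]) I_beam();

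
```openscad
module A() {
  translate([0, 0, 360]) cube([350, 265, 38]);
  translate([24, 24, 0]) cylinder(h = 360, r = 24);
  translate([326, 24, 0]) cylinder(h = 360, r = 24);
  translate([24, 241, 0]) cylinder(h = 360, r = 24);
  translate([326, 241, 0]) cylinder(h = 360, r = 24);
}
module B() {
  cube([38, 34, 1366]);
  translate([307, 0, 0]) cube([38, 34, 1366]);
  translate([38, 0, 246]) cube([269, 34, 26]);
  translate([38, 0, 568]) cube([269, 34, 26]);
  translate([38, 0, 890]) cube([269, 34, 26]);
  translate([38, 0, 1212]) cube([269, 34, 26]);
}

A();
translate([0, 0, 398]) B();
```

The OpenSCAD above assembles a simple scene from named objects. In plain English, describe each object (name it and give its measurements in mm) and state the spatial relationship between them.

A is a simple wooden stool: a rectangular seat 350 mm (x) by 265 mm (y), 38 mm thick, top face at z = 398 mm, on four round legs, each 48 mm in diameter. The legs rest on z = 0, each leg's axis is inset half a diameter from the nearest pair of seat edges (so the leg's bounding box is flush with the corner).

B is a straight ladder. Two 38×34 mm vertical rails, 1366 mm tall, stand 345 mm apart (outside-to-outside) with their front faces coplanar on the −y side. 4 rungs, each 34 mm deep and 26 mm tall, span between the inner faces of the rails, front faces flush with the rails. The lowest rung's underside is at z = 246 mm and rungs are spaced 322 mm apart (underside to underside).

The ladder is on top of the stool.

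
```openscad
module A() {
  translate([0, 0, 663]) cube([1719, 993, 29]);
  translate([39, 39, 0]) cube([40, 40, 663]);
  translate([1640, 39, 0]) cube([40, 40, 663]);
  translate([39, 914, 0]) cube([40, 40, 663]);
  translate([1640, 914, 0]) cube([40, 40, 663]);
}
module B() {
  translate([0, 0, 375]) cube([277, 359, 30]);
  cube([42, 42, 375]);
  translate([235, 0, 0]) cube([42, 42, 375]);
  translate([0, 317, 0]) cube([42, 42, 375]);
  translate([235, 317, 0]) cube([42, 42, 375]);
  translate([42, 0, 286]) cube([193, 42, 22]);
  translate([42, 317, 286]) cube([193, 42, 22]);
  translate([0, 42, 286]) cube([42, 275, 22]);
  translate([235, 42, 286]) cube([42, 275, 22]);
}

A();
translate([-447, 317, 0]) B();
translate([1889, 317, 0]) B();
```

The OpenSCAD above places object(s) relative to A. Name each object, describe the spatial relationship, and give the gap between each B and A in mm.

Each stool's nearest face is 170 mm from the table's bounding box.

A is a table. B is a stool. Two stools sit around the table at the −x, +x sides. The gap between each stool and the table is 170 mm.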